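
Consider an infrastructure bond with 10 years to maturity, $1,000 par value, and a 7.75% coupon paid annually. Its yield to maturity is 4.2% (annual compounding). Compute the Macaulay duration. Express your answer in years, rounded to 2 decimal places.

Periodic yield y = 0.042. Discount each cash flow and weight by its year:
  t   CF        PV=CF/(1+0.042)^t    t·PV
  1        77.50        74.3762        74.3762
  2        77.50        71.3783       142.7566
  3        77.50        68.5013       205.5038
  4        77.50        65.7402       262.9607
  5        77.50        63.0904       315.4519
  6        77.50        60.5474       363.2843
  7        77.50        58.1069       406.7483
  8        77.50        55.7648       446.1182
  9        77.50        53.5171       481.6535
  10    1,077.50       714.0689     7,140.6885
  Σ                  1,285.0913     9,839.5420
Price P = Σ PV = 1,285.0913.
Macaulay duration = Σ(t·PV) / P = 9,839.5420 / 1,285.0913 = 7.65669 years.

7.66 years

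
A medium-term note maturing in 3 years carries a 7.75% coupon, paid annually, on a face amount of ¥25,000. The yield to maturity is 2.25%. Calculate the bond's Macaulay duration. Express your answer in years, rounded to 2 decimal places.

2.81 years

Periodic yield y = 0.0225. Discount each cash flow and weight by its year:
  t   CF        PV=CF/(1+0.0225)^t    t·PV
  1     1,937.50     1,894.8655     1,894.8655
  2     1,937.50     1,853.1692     3,706.3384
  3    26,937.50    25,198.0734    75,594.2203
  Σ                 28,946.1082    81,195.4243
Price P = Σ PV = 28,946.1082.
Macaulay duration = Σ(t·PV) / P = 81,195.4243 / 28,946.1082 = 2.80505 years.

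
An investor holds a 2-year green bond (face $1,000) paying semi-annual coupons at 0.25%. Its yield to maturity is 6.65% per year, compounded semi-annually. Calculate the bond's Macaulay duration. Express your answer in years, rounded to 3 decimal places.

1.996 years

Periodic yield y = 0.03325. Discount each cash flow and weight by its period:
  t   CF        PV=CF/(1+0.03325)^t    t·PV
  1         1.25         1.2098         1.2098
  2         1.25         1.1708         2.3417
  3         1.25         1.1332         3.3995
  4     1,001.25       878.4577     3,513.8310
  Σ                    881.9715     3,520.7819
Price P = Σ PV = 881.9715.
Macaulay duration = Σ(t·PV) / P = 3,520.7819 / 881.9715 = 3.99195 half-year periods.
In years: 3.99195 / 2 = 1.99597 years.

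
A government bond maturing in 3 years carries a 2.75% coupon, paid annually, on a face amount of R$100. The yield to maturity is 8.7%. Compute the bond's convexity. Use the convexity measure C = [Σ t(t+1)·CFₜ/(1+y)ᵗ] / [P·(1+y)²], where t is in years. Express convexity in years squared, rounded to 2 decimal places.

With y = 0.087:
  t   CF        PV=CF/(1+0.087)^t    t·PV        t(t+1)·PV
  1         2.75         2.5299         2.5299           5.0598
  2         2.75         2.3274         4.6548          13.9645
  3       102.75        80.0006       240.0018         960.0071
  Σ                     84.8579       247.1865         979.0314
P = 84.8579.
Convexity = Σ t(t+1)·PV / [P·(1+y)²] = 979.0314 / (84.8579 × 1.181569) = 9.76439.

9.76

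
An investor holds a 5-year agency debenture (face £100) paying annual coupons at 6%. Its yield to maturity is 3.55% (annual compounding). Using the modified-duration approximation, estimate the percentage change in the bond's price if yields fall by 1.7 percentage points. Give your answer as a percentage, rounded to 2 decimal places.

Periodic yield y = 0.0355. Modified duration first:
  t   CF        PV=CF/(1+0.0355)^t    t·PV
  1         6.00         5.7943         5.7943
  2         6.00         5.5957        11.1913
  3         6.00         5.4038        16.2115
  4         6.00         5.2186        20.8742
  5       106.00        89.0339       445.1695
  Σ                    111.0462       499.2408
P = 111.0462; D_Mac = 4.49579 yrs; D_mod = 4.49579/(1+0.0355) = 4.34166 yrs.
ΔP/P ≈ -D_mod · Δy = -4.34166 × (-0.017) = +0.073808 = +7.3808%.

+7.38%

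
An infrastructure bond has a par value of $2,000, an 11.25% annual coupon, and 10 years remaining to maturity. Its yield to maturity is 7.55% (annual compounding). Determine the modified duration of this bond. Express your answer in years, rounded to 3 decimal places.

6.386 years

Periodic yield y = 0.0755. First find Macaulay duration:
  t   CF        PV=CF/(1+0.0755)^t    t·PV
  1       225.00       209.2050       209.2050
  2       225.00       194.5188       389.0377
  3       225.00       180.8636       542.5909
  4       225.00       168.1670       672.6681
  5       225.00       156.3617       781.8086
  6       225.00       145.3851       872.3109
  7       225.00       135.1791       946.2538
  8       225.00       125.6896     1,005.5165
  9       225.00       116.8662     1,051.7955
  10    2,225.00     1,074.5481    10,745.4812
  Σ                  2,506.7844    17,216.6682
P = 2,506.7844; Macaulay duration = 17,216.6682 / 2,506.7844 = 6.86803 years.
Modified duration = D_Mac / (1 + y) = 6.86803 / 1.0755 = 6.38589 years.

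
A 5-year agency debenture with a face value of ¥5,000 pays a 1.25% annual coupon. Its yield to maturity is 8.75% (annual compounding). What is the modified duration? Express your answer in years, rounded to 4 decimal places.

Periodic yield y = 0.0875. First find Macaulay duration:
  t   CF        PV=CF/(1+0.0875)^t    t·PV
  1        62.50        57.4713        57.4713
  2        62.50        52.8471       105.6943
  3        62.50        48.5951       145.7852
  4        62.50        44.6851       178.7405
  5     5,062.50     3,328.2712    16,641.3560
  Σ                  3,531.8698    17,129.0473
P = 3,531.8698; Macaulay duration = 17,129.0473 / 3,531.8698 = 4.84985 years.
Modified duration = D_Mac / (1 + y) = 4.84985 / 1.0875 = 4.45963 years.

4.4596 years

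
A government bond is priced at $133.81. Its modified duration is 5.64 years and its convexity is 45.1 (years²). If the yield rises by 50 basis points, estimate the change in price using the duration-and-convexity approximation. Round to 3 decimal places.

Duration effect: -D_mod·Δy = -5.64 × (+0.005) = -0.028200
Convexity effect: ½·C·(Δy)² = 0.5 × 45.1 × (0.005)² = +0.00056375
ΔP/P ≈ -0.028200 + 0.00056375 = -0.02763625
ΔP ≈ 133.81 × (-0.02763625) = -3.6980066125.

-$3.698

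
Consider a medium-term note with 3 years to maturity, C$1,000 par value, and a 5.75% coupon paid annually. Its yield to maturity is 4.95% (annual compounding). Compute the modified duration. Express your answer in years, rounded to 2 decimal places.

2.71 years

Periodic yield y = 0.0495. First find Macaulay duration:
  t   CF        PV=CF/(1+0.0495)^t    t·PV
  1        57.50        54.7880        54.7880
  2        57.50        52.2039       104.4078
  3     1,057.50       914.8145     2,744.4435
  Σ                  1,021.8064     2,903.6393
P = 1,021.8064; Macaulay duration = 2,903.6393 / 1,021.8064 = 2.84167 years.
Modified duration = D_Mac / (1 + y) = 2.84167 / 1.0495 = 2.70764 years.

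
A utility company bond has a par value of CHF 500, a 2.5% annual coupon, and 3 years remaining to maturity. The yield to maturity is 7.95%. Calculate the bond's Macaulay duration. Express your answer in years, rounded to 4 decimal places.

Periodic yield y = 0.0795. Discount each cash flow and weight by its year:
  t   CF        PV=CF/(1+0.0795)^t    t·PV
  1        12.50        11.5794        11.5794
  2        12.50        10.7267        21.4533
  3       512.50       407.4046     1,222.2138
  Σ                    429.7107     1,255.2466
Price P = Σ PV = 429.7107.
Macaulay duration = Σ(t·PV) / P = 1,255.2466 / 429.7107 = 2.92114 years.

2.9211 years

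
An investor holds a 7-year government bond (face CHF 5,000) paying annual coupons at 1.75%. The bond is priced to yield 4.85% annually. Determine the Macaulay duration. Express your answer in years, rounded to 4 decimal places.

6.6039 years

Periodic yield y = 0.0485. Discount each cash flow and weight by its year:
  t   CF        PV=CF/(1+0.0485)^t    t·PV
  1        87.50        83.4526        83.4526
  2        87.50        79.5923       159.1846
  3        87.50        75.9107       227.7320
  4        87.50        72.3993       289.5972
  5        87.50        69.0503       345.2517
  6        87.50        65.8563       395.1379
  7     5,087.50     3,651.9547    25,563.6827
  Σ                  4,098.2162    27,064.0387
Price P = Σ PV = 4,098.2162.
Macaulay duration = Σ(t·PV) / P = 27,064.0387 / 4,098.2162 = 6.60386 years.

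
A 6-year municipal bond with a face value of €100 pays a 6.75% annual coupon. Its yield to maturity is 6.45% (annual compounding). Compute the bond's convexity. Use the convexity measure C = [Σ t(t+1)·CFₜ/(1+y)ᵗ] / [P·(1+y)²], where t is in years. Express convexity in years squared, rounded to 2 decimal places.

30.01

With y = 0.0645:
  t   CF        PV=CF/(1+0.0645)^t    t·PV        t(t+1)·PV
  1         6.75         6.3410         6.3410          12.6820
  2         6.75         5.9568        11.9136          35.7408
  3         6.75         5.5959        16.7876          67.1503
  4         6.75         5.2568        21.0272         105.1359
  5         6.75         4.9383        24.6914         148.1483
  6       106.75        73.3658       440.1950       3,081.3652
  Σ                    101.4546       520.9558       3,450.2225
P = 101.4546.
Convexity = Σ t(t+1)·PV / [P·(1+y)²] = 3,450.2225 / (101.4546 × 1.133160) = 30.01126.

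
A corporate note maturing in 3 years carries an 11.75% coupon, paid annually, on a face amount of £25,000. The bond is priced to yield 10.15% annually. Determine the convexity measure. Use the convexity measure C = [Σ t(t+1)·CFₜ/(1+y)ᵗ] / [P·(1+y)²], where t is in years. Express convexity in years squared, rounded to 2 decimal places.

8.58

With y = 0.1015:
  t   CF        PV=CF/(1+0.1015)^t    t·PV        t(t+1)·PV
  1     2,937.50     2,666.8180     2,666.8180       5,333.6360
  2     2,937.50     2,421.0785     4,842.1570      14,526.4710
  3    27,937.50    20,904.2233    62,712.6699     250,850.6797
  Σ                 25,992.1198    70,221.6449     270,710.7867
P = 25,992.1198.
Convexity = Σ t(t+1)·PV / [P·(1+y)²] = 270,710.7867 / (25,992.1198 × 1.213302) = 8.58410.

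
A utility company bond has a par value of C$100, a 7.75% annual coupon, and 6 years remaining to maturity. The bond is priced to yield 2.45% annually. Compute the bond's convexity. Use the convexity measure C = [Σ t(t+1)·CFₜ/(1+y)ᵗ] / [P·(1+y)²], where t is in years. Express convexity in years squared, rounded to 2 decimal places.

32.48

With y = 0.0245:
  t   CF        PV=CF/(1+0.0245)^t    t·PV        t(t+1)·PV
  1         7.75         7.5647         7.5647          15.1293
  2         7.75         7.3838        14.7675          44.3026
  3         7.75         7.2072        21.6216          86.4862
  4         7.75         7.0348        28.1393         140.6967
  5         7.75         6.8666        34.3330         205.9981
  6       107.75        93.1849       559.1093       3,913.7654
  Σ                    129.2419       665.5354       4,406.3783
P = 129.2419.
Convexity = Σ t(t+1)·PV / [P·(1+y)²] = 4,406.3783 / (129.2419 × 1.049600) = 32.48287.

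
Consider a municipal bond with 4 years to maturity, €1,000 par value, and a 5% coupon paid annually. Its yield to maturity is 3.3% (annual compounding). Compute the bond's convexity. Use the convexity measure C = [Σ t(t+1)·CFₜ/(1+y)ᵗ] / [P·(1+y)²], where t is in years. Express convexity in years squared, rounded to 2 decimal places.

With y = 0.033:
  t   CF        PV=CF/(1+0.033)^t    t·PV        t(t+1)·PV
  1        50.00        48.4027        48.4027          96.8054
  2        50.00        46.8564        93.7129         281.1387
  3        50.00        45.3596       136.0787         544.3150
  4     1,050.00       922.1212     3,688.4849      18,442.4243
  Σ                  1,062.7400     3,966.6792      19,364.6834
P = 1,062.7400.
Convexity = Σ t(t+1)·PV / [P·(1+y)²] = 19,364.6834 / (1,062.7400 × 1.067089) = 17.07587.

17.08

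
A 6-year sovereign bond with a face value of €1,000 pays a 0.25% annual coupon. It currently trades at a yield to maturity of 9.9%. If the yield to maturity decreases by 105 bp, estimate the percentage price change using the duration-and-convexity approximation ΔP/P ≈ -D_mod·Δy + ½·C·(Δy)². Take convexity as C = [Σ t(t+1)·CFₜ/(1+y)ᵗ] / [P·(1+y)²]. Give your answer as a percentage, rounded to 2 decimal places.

+5.87%

With y = 0.099:
  t   CF        PV=CF/(1+0.099)^t    t·PV        t(t+1)·PV
  1         2.50         2.2748         2.2748           4.5496
  2         2.50         2.0699         4.1398          12.4193
  3         2.50         1.8834         5.6503          22.6010
  4         2.50         1.7138         6.8550          34.2751
  5         2.50         1.5594         7.7969          46.7814
  6     1,002.50       568.9816     3,413.8896      23,897.2275
  Σ                    578.4828     3,440.6064      24,017.8538
P = 578.4828; D_Mac = 5.94764 yrs; D_mod = 5.41186 yrs; C = 34.37545.
Duration effect: -5.41186 × (-0.0105) = +0.056825
Convexity effect: 0.5 × 34.37545 × (-0.0105)² = +0.0018949
ΔP/P ≈ +0.056825 + 0.0018949 = +0.058720 = +5.8720%.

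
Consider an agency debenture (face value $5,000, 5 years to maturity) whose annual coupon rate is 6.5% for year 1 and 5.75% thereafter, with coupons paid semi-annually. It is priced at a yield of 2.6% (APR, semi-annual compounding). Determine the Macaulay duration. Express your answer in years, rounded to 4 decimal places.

Periodic yield y = 0.013. Discount each cash flow and weight by its period:
  t   CF        PV=CF/(1+0.013)^t    t·PV
  1       162.50       160.4146       160.4146
  2       162.50       158.3560       316.7120
  3       143.75       138.2864       414.8592
  4       143.75       136.5118       546.0470
  5       143.75       134.7599       673.7994
  6       143.75       133.0305       798.1829
  7       143.75       131.3233       919.2630
  8       143.75       129.6380     1,037.1039
  9       143.75       127.9743     1,151.7689
  10    5,143.75     4,520.4888    45,204.8881
  Σ                  5,770.7836    51,223.0392
Price P = Σ PV = 5,770.7836.
Macaulay duration = Σ(t·PV) / P = 51,223.0392 / 5,770.7836 = 8.87627 half-year periods.
In years: 8.87627 / 2 = 4.43814 years.

4.4381 years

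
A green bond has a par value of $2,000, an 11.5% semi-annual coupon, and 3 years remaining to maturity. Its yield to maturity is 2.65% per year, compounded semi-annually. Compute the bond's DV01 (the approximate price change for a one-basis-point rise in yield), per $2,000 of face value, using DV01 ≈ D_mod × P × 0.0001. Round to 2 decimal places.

Periodic yield y = 0.01325.
  t   CF        PV=CF/(1+0.01325)^t    t·PV
  1       115.00       113.4962       113.4962
  2       115.00       112.0120       224.0240
  3       115.00       110.5473       331.6418
  4       115.00       109.1017       436.4067
  5       115.00       107.6750       538.3749
  6     2,115.00     1,954.3876    11,726.3256
  Σ                  2,507.2197    13,370.2691
P = 2,507.2197; D_Mac = 5.33271 half-year periods = 2.66635 yrs; D_mod = 2.63149 yrs.
DV01 ≈ 2.63149 × 2,507.2197 × 0.0001 = 0.659771.

$0.66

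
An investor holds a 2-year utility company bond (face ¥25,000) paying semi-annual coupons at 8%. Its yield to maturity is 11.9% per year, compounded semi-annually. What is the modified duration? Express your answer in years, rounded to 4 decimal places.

Periodic yield y = 0.0595. First find Macaulay duration:
  t   CF        PV=CF/(1+0.0595)^t    t·PV
  1     1,000.00       943.8414       943.8414
  2     1,000.00       890.8367     1,781.6733
  3     1,000.00       840.8085     2,522.4256
  4    26,000.00    20,633.3385    82,533.3541
  Σ                 23,308.8252    87,781.2945
P = 23,308.8252; Macaulay duration = 87,781.2945 / 23,308.8252 = 3.76601 half-year periods = 1.88301 years.
Modified duration = D_Mac / (1 + y) = 1.88301 / 1.0595 = 1.77726 years.

1.7773 years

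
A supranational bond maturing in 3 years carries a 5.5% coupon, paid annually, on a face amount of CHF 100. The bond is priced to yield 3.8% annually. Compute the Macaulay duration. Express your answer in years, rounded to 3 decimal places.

Periodic yield y = 0.038. Discount each cash flow and weight by its year:
  t   CF        PV=CF/(1+0.038)^t    t·PV
  1         5.50         5.2987         5.2987
  2         5.50         5.1047        10.2093
  3       105.50        94.3323       282.9969
  Σ                    104.7356       298.5049
Price P = Σ PV = 104.7356.
Macaulay duration = Σ(t·PV) / P = 298.5049 / 104.7356 = 2.85008 years.

2.850 years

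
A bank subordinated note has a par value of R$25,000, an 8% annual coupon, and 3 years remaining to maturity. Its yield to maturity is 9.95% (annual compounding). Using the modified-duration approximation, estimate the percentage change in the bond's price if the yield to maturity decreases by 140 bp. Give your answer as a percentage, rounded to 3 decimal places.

Periodic yield y = 0.0995. Modified duration first:
  t   CF        PV=CF/(1+0.0995)^t    t·PV
  1     2,000.00     1,819.0086     1,819.0086
  2     2,000.00     1,654.3962     3,308.7924
  3    27,000.00    20,313.1868    60,939.5605
  Σ                 23,786.5917    66,067.3616
P = 23,786.5917; D_Mac = 2.77750 yrs; D_mod = 2.77750/(1+0.0995) = 2.52615 yrs.
ΔP/P ≈ -D_mod · Δy = -2.52615 × (-0.014) = +0.035366 = +3.5366%.

+3.537%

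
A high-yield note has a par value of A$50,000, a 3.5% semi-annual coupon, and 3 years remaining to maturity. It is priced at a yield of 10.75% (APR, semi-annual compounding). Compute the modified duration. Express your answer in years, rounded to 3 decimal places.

2.712 years

Periodic yield y = 0.05375. First find Macaulay duration:
  t   CF        PV=CF/(1+0.05375)^t    t·PV
  1       875.00       830.3677       830.3677
  2       875.00       788.0121     1,576.0242
  3       875.00       747.8169     2,243.4508
  4       875.00       709.6721     2,838.6882
  5       875.00       673.4729     3,367.3644
  6    50,875.00    37,160.2730   222,961.6383
  Σ                 40,909.6147   233,817.5336
P = 40,909.6147; Macaulay duration = 233,817.5336 / 40,909.6147 = 5.71547 half-year periods = 2.85773 years.
Modified duration = D_Mac / (1 + y) = 2.85773 / 1.05375 = 2.71197 years.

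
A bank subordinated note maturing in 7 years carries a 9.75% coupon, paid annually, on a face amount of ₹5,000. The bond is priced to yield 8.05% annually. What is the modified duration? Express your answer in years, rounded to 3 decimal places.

5.053 years

Periodic yield y = 0.0805. First find Macaulay duration:
  t   CF        PV=CF/(1+0.0805)^t    t·PV
  1       487.50       451.1800       451.1800
  2       487.50       417.5660       835.1319
  3       487.50       386.4562     1,159.3687
  4       487.50       357.6643     1,430.6570
  5       487.50       331.0174     1,655.0868
  6       487.50       306.3557     1,838.1343
  7     5,487.50     3,191.5462    22,340.8234
  Σ                  5,441.7857    29,710.3820
P = 5,441.7857; Macaulay duration = 29,710.3820 / 5,441.7857 = 5.45968 years.
Modified duration = D_Mac / (1 + y) = 5.45968 / 1.0805 = 5.05292 years.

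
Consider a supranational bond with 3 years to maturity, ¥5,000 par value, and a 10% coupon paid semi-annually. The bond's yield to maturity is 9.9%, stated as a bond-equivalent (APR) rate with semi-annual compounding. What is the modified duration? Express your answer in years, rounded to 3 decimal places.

Periodic yield y = 0.0495. First find Macaulay duration:
  t   CF        PV=CF/(1+0.0495)^t    t·PV
  1       250.00       238.2087       238.2087
  2       250.00       226.9735       453.9470
  3       250.00       216.2682       648.8046
  4       250.00       206.0678       824.2714
  5       250.00       196.3486       981.7430
  6     5,250.00     3,928.8427    23,573.0565
  Σ                  5,012.7095    26,720.0311
P = 5,012.7095; Macaulay duration = 26,720.0311 / 5,012.7095 = 5.33046 half-year periods = 2.66523 years.
Modified duration = D_Mac / (1 + y) = 2.66523 / 1.0495 = 2.53952 years.

2.540 years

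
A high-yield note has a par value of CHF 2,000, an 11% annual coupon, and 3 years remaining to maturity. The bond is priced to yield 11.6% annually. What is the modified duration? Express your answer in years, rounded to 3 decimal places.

2.429 years

Periodic yield y = 0.116. First find Macaulay duration:
  t   CF        PV=CF/(1+0.116)^t    t·PV
  1       220.00       197.1326       197.1326
  2       220.00       176.6421       353.2843
  3     2,220.00     1,597.2040     4,791.6120
  Σ                  1,970.9788     5,342.0289
P = 1,970.9788; Macaulay duration = 5,342.0289 / 1,970.9788 = 2.71034 years.
Modified duration = D_Mac / (1 + y) = 2.71034 / 1.116 = 2.42862 years.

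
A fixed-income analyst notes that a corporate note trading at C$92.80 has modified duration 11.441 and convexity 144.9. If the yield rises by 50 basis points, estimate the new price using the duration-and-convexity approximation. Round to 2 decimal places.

C$87.66

Duration effect: -D_mod·Δy = -11.441 × (+0.005) = -0.057205
Convexity effect: ½·C·(Δy)² = 0.5 × 144.9 × (0.005)² = +0.00181125
ΔP/P ≈ -0.057205 + 0.00181125 = -0.05539375
New price ≈ 92.80 × (1 - 0.05539375) = 87.65946.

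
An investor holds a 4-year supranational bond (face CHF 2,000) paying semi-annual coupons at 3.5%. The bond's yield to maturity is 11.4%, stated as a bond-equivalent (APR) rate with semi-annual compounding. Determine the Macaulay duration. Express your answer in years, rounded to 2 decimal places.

3.72 years

Periodic yield y = 0.057. Discount each cash flow and weight by its period:
  t   CF        PV=CF/(1+0.057)^t    t·PV
  1        35.00        33.1126        33.1126
  2        35.00        31.3269        62.6539
  3        35.00        29.6376        88.9128
  4        35.00        28.0394       112.1574
  5        35.00        26.5273       132.6365
  6        35.00        25.0968       150.5807
  7        35.00        23.7434       166.2039
  8     2,035.00     1,306.0642    10,448.5134
  Σ                  1,503.5482    11,194.7712
Price P = Σ PV = 1,503.5482.
Macaulay duration = Σ(t·PV) / P = 11,194.7712 / 1,503.5482 = 7.44557 half-year periods.
In years: 7.44557 / 2 = 3.72278 years.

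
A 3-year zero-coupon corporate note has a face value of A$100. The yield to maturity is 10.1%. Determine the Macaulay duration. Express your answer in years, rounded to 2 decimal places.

A zero-coupon bond has a single cash flow at maturity, so its Macaulay duration equals its maturity: 3 years.

3.00 years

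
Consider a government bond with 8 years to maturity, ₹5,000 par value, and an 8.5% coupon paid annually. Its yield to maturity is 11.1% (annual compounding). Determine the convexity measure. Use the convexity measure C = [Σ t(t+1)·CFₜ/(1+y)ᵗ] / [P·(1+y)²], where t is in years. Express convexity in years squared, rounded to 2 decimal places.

39.04

With y = 0.111:
  t   CF        PV=CF/(1+0.111)^t    t·PV        t(t+1)·PV
  1       425.00       382.5383       382.5383         765.0765
  2       425.00       344.3189       688.6377       2,065.9132
  3       425.00       309.9180       929.7539       3,719.0156
  4       425.00       278.9541     1,115.8163       5,579.0813
  5       425.00       251.0838     1,255.4188       7,532.5130
  6       425.00       225.9980     1,355.9879       9,491.9156
  7       425.00       203.4185     1,423.9297      11,391.4378
  8     5,425.00     2,337.1537    18,697.2295     168,275.0652
  Σ                  4,333.3831    25,849.3121     208,820.0181
P = 4,333.3831.
Convexity = Σ t(t+1)·PV / [P·(1+y)²] = 208,820.0181 / (4,333.3831 × 1.234321) = 39.04064.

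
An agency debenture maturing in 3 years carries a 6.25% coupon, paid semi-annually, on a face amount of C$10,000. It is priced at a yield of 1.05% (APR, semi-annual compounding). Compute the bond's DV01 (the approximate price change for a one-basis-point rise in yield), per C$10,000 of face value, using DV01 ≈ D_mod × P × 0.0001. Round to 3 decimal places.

Periodic yield y = 0.00525.
  t   CF        PV=CF/(1+0.00525)^t    t·PV
  1       312.50       310.8679       310.8679
  2       312.50       309.2444       618.4888
  3       312.50       307.6294       922.8881
  4       312.50       306.0227     1,224.0909
  5       312.50       304.4245     1,522.1225
  6    10,312.50     9,993.5427    59,961.2560
  Σ                 11,531.7316    64,559.7143
P = 11,531.7316; D_Mac = 5.59844 half-year periods = 2.79922 yrs; D_mod = 2.78460 yrs.
DV01 ≈ 2.78460 × 11,531.7316 × 0.0001 = 3.211127.

C$3.211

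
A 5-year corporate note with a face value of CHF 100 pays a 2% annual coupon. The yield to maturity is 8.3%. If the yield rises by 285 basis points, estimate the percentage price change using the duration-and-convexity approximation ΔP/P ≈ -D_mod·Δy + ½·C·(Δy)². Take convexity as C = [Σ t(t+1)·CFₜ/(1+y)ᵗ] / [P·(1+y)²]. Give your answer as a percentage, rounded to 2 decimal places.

With y = 0.083:
  t   CF        PV=CF/(1+0.083)^t    t·PV        t(t+1)·PV
  1         2.00         1.8467         1.8467           3.6934
  2         2.00         1.7052         3.4104          10.2311
  3         2.00         1.5745         4.7235          18.8941
  4         2.00         1.4538         5.8154          29.0768
  5       102.00        68.4633       342.3165       2,053.8993
  Σ                     75.0436       358.1125       2,115.7947
P = 75.0436; D_Mac = 4.77206 yrs; D_mod = 4.40634 yrs; C = 24.03827.
Duration effect: -4.40634 × (+0.0285) = -0.125581
Convexity effect: 0.5 × 24.03827 × (0.0285)² = +0.0097625
ΔP/P ≈ -0.125581 + 0.0097625 = -0.115818 = -11.5818%.

-11.58%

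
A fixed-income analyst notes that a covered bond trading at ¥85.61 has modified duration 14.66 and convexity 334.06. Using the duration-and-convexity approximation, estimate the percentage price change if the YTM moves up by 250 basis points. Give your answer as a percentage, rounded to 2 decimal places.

Duration effect: -D_mod·Δy = -14.66 × (+0.025) = -0.366500
Convexity effect: ½·C·(Δy)² = 0.5 × 334.06 × (0.025)² = +0.10439375
ΔP/P ≈ -0.366500 + 0.10439375 = -0.26210625
= -26.210625%.

-26.21%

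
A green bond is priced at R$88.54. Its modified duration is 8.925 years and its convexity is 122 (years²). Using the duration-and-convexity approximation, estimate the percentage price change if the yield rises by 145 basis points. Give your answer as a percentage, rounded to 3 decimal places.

-11.659%

Duration effect: -D_mod·Δy = -8.925 × (+0.0145) = -0.1294125
Convexity effect: ½·C·(Δy)² = 0.5 × 122 × (0.0145)² = +0.01282525
ΔP/P ≈ -0.1294125 + 0.01282525 = -0.11658725
= -11.658725%.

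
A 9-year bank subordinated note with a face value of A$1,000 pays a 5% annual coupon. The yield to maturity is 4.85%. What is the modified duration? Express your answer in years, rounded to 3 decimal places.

Periodic yield y = 0.0485. First find Macaulay duration:
  t   CF        PV=CF/(1+0.0485)^t    t·PV
  1        50.00        47.6872        47.6872
  2        50.00        45.4813        90.9627
  3        50.00        43.3775       130.1326
  4        50.00        41.3710       165.4841
  5        50.00        39.4573       197.2867
  6        50.00        37.6322       225.7931
  7        50.00        35.8914       251.2401
  8        50.00        34.2312       273.8499
  9     1,050.00       685.6041     6,170.4366
  Σ                  1,010.7333     7,552.8729
P = 1,010.7333; Macaulay duration = 7,552.8729 / 1,010.7333 = 7.47267 years.
Modified duration = D_Mac / (1 + y) = 7.47267 / 1.0485 = 7.12701 years.

7.127 years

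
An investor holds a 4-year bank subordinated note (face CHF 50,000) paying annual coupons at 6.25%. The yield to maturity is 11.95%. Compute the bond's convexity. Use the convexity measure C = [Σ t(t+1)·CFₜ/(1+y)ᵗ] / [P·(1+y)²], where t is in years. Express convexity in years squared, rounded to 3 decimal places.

13.970

With y = 0.1195:
  t   CF        PV=CF/(1+0.1195)^t    t·PV        t(t+1)·PV
  1     3,125.00     2,791.4247     2,791.4247       5,582.8495
  2     3,125.00     2,493.4567     4,986.9133      14,960.7400
  3     3,125.00     2,227.2949     6,681.8848      26,727.5391
  4    53,125.00    33,822.2544   135,289.0175     676,445.0873
  Σ                 41,334.4307   149,749.2403     723,716.2160
P = 41,334.4307.
Convexity = Σ t(t+1)·PV / [P·(1+y)²] = 723,716.2160 / (41,334.4307 × 1.253280) = 13.97038.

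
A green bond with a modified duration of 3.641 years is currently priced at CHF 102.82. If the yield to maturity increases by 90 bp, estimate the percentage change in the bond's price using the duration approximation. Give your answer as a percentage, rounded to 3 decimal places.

Duration approximation: ΔP/P ≈ -D_mod · Δy = -3.641 × (+0.009) = -0.032769.
As a percentage: -3.2769%.

-3.277%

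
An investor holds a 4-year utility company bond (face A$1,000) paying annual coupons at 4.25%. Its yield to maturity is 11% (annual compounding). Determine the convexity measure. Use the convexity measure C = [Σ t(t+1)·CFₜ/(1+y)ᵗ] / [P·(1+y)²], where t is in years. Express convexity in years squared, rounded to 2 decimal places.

14.77

With y = 0.11:
  t   CF        PV=CF/(1+0.11)^t    t·PV        t(t+1)·PV
  1        42.50        38.2883        38.2883          76.5766
  2        42.50        34.4940        68.9879         206.9637
  3        42.50        31.0756        93.2269         372.9076
  4     1,042.50       686.7270     2,746.9082      13,734.5408
  Σ                    790.5849     2,947.4113      14,390.9887
P = 790.5849.
Convexity = Σ t(t+1)·PV / [P·(1+y)²] = 14,390.9887 / (790.5849 × 1.232100) = 14.77393.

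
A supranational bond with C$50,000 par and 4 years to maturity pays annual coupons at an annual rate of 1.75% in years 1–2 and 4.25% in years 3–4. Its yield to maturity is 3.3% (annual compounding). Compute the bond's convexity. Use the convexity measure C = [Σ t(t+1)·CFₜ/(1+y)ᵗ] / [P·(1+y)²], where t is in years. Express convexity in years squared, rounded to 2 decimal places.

With y = 0.033:
  t   CF        PV=CF/(1+0.033)^t    t·PV        t(t+1)·PV
  1       875.00       847.0474       847.0474       1,694.0949
  2       875.00       819.9878     1,639.9757       4,919.9270
  3     2,125.00     1,927.7822     5,783.3467      23,133.3866
  4    52,125.00    45,776.7317   183,106.9266     915,534.6331
  Σ                 49,371.5491   191,377.2964     945,282.0416
P = 49,371.5491.
Convexity = Σ t(t+1)·PV / [P·(1+y)²] = 945,282.0416 / (49,371.5491 × 1.067089) = 17.94254.

17.94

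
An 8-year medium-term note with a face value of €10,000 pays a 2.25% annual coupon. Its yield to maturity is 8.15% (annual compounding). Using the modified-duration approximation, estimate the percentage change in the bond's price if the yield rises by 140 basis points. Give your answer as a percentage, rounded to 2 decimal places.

-9.37%

Periodic yield y = 0.0815. Modified duration first:
  t   CF        PV=CF/(1+0.0815)^t    t·PV
  1       225.00       208.0444       208.0444
  2       225.00       192.3665       384.7330
  3       225.00       177.8701       533.6103
  4       225.00       164.4661       657.8644
  5       225.00       152.0722       760.3611
  6       225.00       140.6123       843.6739
  7       225.00       130.0160       910.1121
  8    10,225.00     5,463.2507    43,706.0052
  Σ                  6,628.6983    48,004.4045
P = 6,628.6983; D_Mac = 7.24191 yrs; D_mod = 7.24191/(1+0.0815) = 6.69617 yrs.
ΔP/P ≈ -D_mod · Δy = -6.69617 × (+0.014) = -0.093746 = -9.3746%.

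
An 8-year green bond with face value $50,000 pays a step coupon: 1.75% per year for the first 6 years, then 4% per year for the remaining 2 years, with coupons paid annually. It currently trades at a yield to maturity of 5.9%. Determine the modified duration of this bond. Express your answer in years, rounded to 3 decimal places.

7.028 years

Periodic yield y = 0.059. First find Macaulay duration:
  t   CF        PV=CF/(1+0.059)^t    t·PV
  1       875.00       826.2512       826.2512
  2       875.00       780.2183     1,560.4366
  3       875.00       736.7500     2,210.2501
  4       875.00       695.7035     2,782.8142
  5       875.00       656.9439     3,284.7193
  6       875.00       620.3436     3,722.0615
  7     2,000.00     1,338.9312     9,372.5187
  8    52,000.00    32,872.7217   262,981.7735
  Σ                 38,527.8634   286,740.8250
P = 38,527.8634; Macaulay duration = 286,740.8250 / 38,527.8634 = 7.44243 years.
Modified duration = D_Mac / (1 + y) = 7.44243 / 1.059 = 7.02779 years.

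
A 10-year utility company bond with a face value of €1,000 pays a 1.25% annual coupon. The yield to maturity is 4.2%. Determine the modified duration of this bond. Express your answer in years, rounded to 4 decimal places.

Periodic yield y = 0.042. First find Macaulay duration:
  t   CF        PV=CF/(1+0.042)^t    t·PV
  1        12.50        11.9962        11.9962
  2        12.50        11.5126        23.0253
  3        12.50        11.0486        33.1458
  4        12.50        10.6033        42.4130
  5        12.50        10.1759        50.8793
  6        12.50         9.7657        58.5942
  7        12.50         9.3721        65.6046
  8        12.50         8.9943        71.9545
  9        12.50         8.6318        77.6861
  10    1,012.50       670.9928     6,709.9277
  Σ                    763.0932     7,145.2267
P = 763.0932; Macaulay duration = 7,145.2267 / 763.0932 = 9.36351 years.
Modified duration = D_Mac / (1 + y) = 9.36351 / 1.042 = 8.98609 years.

8.9861 years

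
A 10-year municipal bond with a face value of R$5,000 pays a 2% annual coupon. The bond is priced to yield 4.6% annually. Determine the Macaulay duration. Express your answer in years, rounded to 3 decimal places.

9.036 years

Periodic yield y = 0.046. Discount each cash flow and weight by its year:
  t   CF        PV=CF/(1+0.046)^t    t·PV
  1       100.00        95.6023        95.6023
  2       100.00        91.3980       182.7960
  3       100.00        87.3786       262.1357
  4       100.00        83.5359       334.1437
  5       100.00        79.8623       399.3113
  6       100.00        76.3501       458.1009
  7       100.00        72.9925       510.9475
  8       100.00        69.7825       558.2600
  9       100.00        66.7137       600.4230
  10    5,100.00     3,252.7698    32,527.6981
  Σ                  3,976.3857    35,929.4185
Price P = Σ PV = 3,976.3857.
Macaulay duration = Σ(t·PV) / P = 35,929.4185 / 3,976.3857 = 9.03570 years.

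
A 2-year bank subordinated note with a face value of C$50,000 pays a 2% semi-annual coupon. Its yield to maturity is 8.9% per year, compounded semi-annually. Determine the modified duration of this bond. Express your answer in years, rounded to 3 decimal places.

1.884 years

Periodic yield y = 0.0445. First find Macaulay duration:
  t   CF        PV=CF/(1+0.0445)^t    t·PV
  1       500.00       478.6979       478.6979
  2       500.00       458.3034       916.6069
  3       500.00       438.7778     1,316.3335
  4    50,500.00    42,428.4924   169,713.9698
  Σ                 43,804.2717   172,425.6081
P = 43,804.2717; Macaulay duration = 172,425.6081 / 43,804.2717 = 3.93627 half-year periods = 1.96814 years.
Modified duration = D_Mac / (1 + y) = 1.96814 / 1.0445 = 1.88429 years.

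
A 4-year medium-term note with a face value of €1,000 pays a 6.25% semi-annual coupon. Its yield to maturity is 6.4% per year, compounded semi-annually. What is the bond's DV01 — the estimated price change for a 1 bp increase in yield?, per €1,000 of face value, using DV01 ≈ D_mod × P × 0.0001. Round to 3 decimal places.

€0.347

Periodic yield y = 0.032.
  t   CF        PV=CF/(1+0.032)^t    t·PV
  1        31.25        30.2810        30.2810
  2        31.25        29.3421        58.6841
  3        31.25        28.4322        85.2967
  4        31.25        27.5506       110.2024
  5        31.25        26.6963       133.4816
  6        31.25        25.8685       155.2112
  7        31.25        25.0664       175.4649
  8     1,031.25       801.5422     6,412.3375
  Σ                    994.7794     7,160.9595
P = 994.7794; D_Mac = 7.19854 half-year periods = 3.59927 yrs; D_mod = 3.48766 yrs.
DV01 ≈ 3.48766 × 994.7794 × 0.0001 = 0.346946.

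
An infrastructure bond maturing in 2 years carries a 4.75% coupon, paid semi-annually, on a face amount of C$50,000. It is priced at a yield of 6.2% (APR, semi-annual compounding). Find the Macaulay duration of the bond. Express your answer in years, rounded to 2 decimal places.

Periodic yield y = 0.031. Discount each cash flow and weight by its period:
  t   CF        PV=CF/(1+0.031)^t    t·PV
  1     1,187.50     1,151.7944     1,151.7944
  2     1,187.50     1,117.1623     2,234.3247
  3     1,187.50     1,083.5716     3,250.7149
  4    51,187.50    45,303.2395   181,212.9579
  Σ                 48,655.7678   187,849.7918
Price P = Σ PV = 48,655.7678.
Macaulay duration = Σ(t·PV) / P = 187,849.7918 / 48,655.7678 = 3.86079 half-year periods.
In years: 3.86079 / 2 = 1.93040 years.

1.93 years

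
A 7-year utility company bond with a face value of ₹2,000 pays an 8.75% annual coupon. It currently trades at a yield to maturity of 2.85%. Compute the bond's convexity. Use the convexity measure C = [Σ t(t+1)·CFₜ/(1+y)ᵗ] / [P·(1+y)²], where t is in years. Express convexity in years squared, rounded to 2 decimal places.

40.45

With y = 0.0285:
  t   CF        PV=CF/(1+0.0285)^t    t·PV        t(t+1)·PV
  1       175.00       170.1507       170.1507         340.3014
  2       175.00       165.4358       330.8716         992.6147
  3       175.00       160.8515       482.5546       1,930.2182
  4       175.00       156.3943       625.5771       3,127.8856
  5       175.00       152.0606       760.3028       4,561.8166
  6       175.00       147.8469       887.0815       6,209.5705
  7     2,175.00     1,786.6076    12,506.2535     100,050.0284
  Σ                  2,739.3474    15,762.7918     117,212.4354
P = 2,739.3474.
Convexity = Σ t(t+1)·PV / [P·(1+y)²] = 117,212.4354 / (2,739.3474 × 1.057812) = 40.44995.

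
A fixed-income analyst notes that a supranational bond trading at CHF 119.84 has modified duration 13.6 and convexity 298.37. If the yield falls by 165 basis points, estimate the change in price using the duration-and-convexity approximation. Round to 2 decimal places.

+CHF 31.76

Duration effect: -D_mod·Δy = -13.6 × (-0.0165) = +0.224400
Convexity effect: ½·C·(Δy)² = 0.5 × 298.37 × (-0.0165)² = +0.04061561625
ΔP/P ≈ +0.224400 + 0.04061561625 = +0.26501561625
ΔP ≈ 119.84 × (+0.26501561625) = +31.7594714514.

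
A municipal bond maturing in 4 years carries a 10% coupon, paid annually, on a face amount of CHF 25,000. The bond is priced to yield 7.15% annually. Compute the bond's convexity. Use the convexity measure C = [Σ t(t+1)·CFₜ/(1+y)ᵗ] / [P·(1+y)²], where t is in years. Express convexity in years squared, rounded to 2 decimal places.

14.60

With y = 0.0715:
  t   CF        PV=CF/(1+0.0715)^t    t·PV        t(t+1)·PV
  1     2,500.00     2,333.1778     2,333.1778       4,666.3556
  2     2,500.00     2,177.4874     4,354.9749      13,064.9246
  3     2,500.00     2,032.1861     6,096.5584      24,386.2335
  4    27,500.00    20,862.3868    83,449.5470     417,247.7352
  Σ                 27,405.2381    96,234.2581     459,365.2489
P = 27,405.2381.
Convexity = Σ t(t+1)·PV / [P·(1+y)²] = 459,365.2489 / (27,405.2381 × 1.148112) = 14.59957.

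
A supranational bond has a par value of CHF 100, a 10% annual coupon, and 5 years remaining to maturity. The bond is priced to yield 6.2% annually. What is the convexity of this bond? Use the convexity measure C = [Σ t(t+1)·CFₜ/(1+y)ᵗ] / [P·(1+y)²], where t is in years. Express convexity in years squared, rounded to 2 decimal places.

21.20

With y = 0.062:
  t   CF        PV=CF/(1+0.062)^t    t·PV        t(t+1)·PV
  1        10.00         9.4162         9.4162          18.8324
  2        10.00         8.8665        17.7329          53.1988
  3        10.00         8.3488        25.0465         100.1862
  4        10.00         7.8614        31.4457         157.2287
  5       110.00        81.4273       407.1366       2,442.8194
  Σ                    115.9203       490.7780       2,772.2655
P = 115.9203.
Convexity = Σ t(t+1)·PV / [P·(1+y)²] = 2,772.2655 / (115.9203 × 1.127844) = 21.20442.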